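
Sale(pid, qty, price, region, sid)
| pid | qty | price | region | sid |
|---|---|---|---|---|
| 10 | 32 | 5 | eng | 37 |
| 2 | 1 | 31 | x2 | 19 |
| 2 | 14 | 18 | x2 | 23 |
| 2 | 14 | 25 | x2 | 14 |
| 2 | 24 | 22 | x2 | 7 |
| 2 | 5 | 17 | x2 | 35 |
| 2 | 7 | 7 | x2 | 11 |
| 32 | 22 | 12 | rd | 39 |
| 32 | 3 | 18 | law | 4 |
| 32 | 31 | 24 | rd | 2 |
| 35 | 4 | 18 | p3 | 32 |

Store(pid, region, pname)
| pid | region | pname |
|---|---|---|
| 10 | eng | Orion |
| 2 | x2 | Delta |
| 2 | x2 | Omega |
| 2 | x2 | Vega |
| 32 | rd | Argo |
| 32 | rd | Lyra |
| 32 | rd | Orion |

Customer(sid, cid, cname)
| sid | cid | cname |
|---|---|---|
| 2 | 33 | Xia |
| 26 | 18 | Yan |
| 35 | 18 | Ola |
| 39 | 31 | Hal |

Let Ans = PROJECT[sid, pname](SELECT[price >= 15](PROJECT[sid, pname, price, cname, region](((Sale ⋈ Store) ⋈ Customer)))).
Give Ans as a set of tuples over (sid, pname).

Joining Sale and Store on pid, region yields {(10, 32, 5, eng, 37, Orion), (2, 1, 31, x2, 19, Delta), (2, 1, 31, x2, 19, Omega), (2, 1, 31, x2, 19, Vega), (2, 14, 18, x2, 23, Delta), (2, 14, 18, x2, 23, Omega), (2, 14, 18, x2, 23, Vega), (2, 14, 25, x2, 14, Delta), (2, 14, 25, x2, 14, Omega), (2, 14, 25, x2, 14, Vega), (2, 24, 22, x2, 7, Delta), (2, 24, 22, x2, 7, Omega), (2, 24, 22, x2, 7, Vega), (2, 5, 17, x2, 35, Delta), (2, 5, 17, x2, 35, Omega), (2, 5, 17, x2, 35, Vega), (2, 7, 7, x2, 11, Delta), (2, 7, 7, x2, 11, Omega), (2, 7, 7, x2, 11, Vega), (32, 22, 12, rd, 39, Argo), (32, 22, 12, rd, 39, Lyra), (32, 22, 12, rd, 39, Orion), (32, 31, 24, rd, 2, Argo), (32, 31, 24, rd, 2, Lyra), (32, 31, 24, rd, 2, Orion)}.
Joining (Sale ⋈ Store) and Customer on sid yields {(2, 5, 17, x2, 35, Delta, 18, Ola), (2, 5, 17, x2, 35, Omega, 18, Ola), (2, 5, 17, x2, 35, Vega, 18, Ola), (32, 22, 12, rd, 39, Argo, 31, Hal), (32, 22, 12, rd, 39, Lyra, 31, Hal), (32, 22, 12, rd, 39, Orion, 31, Hal), (32, 31, 24, rd, 2, Argo, 33, Xia), (32, 31, 24, rd, 2, Lyra, 33, Xia), (32, 31, 24, rd, 2, Orion, 33, Xia)}.
π_{sid, pname, price, cname, region} gives {(2, Argo, 24, Xia, rd), (2, Lyra, 24, Xia, rd), (2, Orion, 24, Xia, rd), (35, Delta, 17, Ola, x2), (35, Omega, 17, Ola, x2), (35, Vega, 17, Ola, x2), (39, Argo, 12, Hal, rd), (39, Lyra, 12, Hal, rd), (39, Orion, 12, Hal, rd)}.
Filtering on price >= 15 leaves {(2, Argo, 24, Xia, rd), (2, Lyra, 24, Xia, rd), (2, Orion, 24, Xia, rd), (35, Delta, 17, Ola, x2), (35, Omega, 17, Ola, x2), (35, Vega, 17, Ola, x2)}.
π_{sid, pname} gives {(2, Argo), (2, Lyra), (2, Orion), (35, Delta), (35, Omega), (35, Vega)}.

{(2, Argo), (2, Lyra), (2, Orion), (35, Delta), (35, Omega), (35, Vega)}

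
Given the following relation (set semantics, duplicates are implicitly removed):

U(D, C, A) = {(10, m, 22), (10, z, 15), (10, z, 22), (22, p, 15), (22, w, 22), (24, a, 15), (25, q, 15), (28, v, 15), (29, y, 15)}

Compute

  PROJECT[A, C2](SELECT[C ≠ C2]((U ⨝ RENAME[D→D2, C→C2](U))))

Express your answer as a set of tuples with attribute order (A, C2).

{(15, a), (15, p), (15, q), (15, v), (15, y), (15, z), (22, m), (22, w), (22, z)}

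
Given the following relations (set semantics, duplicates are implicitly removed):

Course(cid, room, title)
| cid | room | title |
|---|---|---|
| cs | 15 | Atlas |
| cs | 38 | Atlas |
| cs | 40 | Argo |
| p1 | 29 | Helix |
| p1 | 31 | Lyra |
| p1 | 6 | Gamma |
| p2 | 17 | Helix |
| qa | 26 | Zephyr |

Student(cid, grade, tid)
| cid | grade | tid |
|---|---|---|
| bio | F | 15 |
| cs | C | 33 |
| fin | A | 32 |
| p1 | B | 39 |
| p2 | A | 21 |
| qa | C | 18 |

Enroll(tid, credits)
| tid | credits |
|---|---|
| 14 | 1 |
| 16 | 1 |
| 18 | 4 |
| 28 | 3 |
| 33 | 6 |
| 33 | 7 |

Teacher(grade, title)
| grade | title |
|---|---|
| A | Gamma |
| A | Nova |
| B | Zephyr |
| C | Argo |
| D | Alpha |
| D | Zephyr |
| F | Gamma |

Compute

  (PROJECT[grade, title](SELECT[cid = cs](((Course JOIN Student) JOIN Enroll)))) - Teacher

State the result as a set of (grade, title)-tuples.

Joining Course and Student on cid yields {(cs, 15, Atlas, C, 33), (cs, 38, Atlas, C, 33), (cs, 40, Argo, C, 33), (p1, 29, Helix, B, 39), (p1, 31, Lyra, B, 39), (p1, 6, Gamma, B, 39), (p2, 17, Helix, A, 21), (qa, 26, Zephyr, C, 18)}.
Joining (Course JOIN Student) and Enroll on tid yields {(cs, 15, Atlas, C, 33, 6), (cs, 15, Atlas, C, 33, 7), (cs, 38, Atlas, C, 33, 6), (cs, 38, Atlas, C, 33, 7), (cs, 40, Argo, C, 33, 6), (cs, 40, Argo, C, 33, 7), (qa, 26, Zephyr, C, 18, 4)}.
σ[cid = cs]: keep tuples satisfying cid = cs → {(cs, 15, Atlas, C, 33, 6), (cs, 15, Atlas, C, 33, 7), (cs, 38, Atlas, C, 33, 6), (cs, 38, Atlas, C, 33, 7), (cs, 40, Argo, C, 33, 6), (cs, 40, Argo, C, 33, 7)}
Projecting to grade, title (4 duplicate(s) eliminated): {(C, Argo), (C, Atlas)}
Difference: {(C, Argo), (C, Atlas)} with {(A, Gamma), (A, Nova), (B, Zephyr), (C, Argo), (D, Alpha), (D, Zephyr), (F, Gamma)} → {(C, Atlas)}

{(C, Atlas)}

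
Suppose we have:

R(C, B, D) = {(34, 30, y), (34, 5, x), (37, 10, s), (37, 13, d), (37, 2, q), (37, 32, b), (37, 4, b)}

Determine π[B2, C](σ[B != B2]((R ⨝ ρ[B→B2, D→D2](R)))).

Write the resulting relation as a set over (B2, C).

ρ[B→B2, D→D2]: schema becomes (C, B2, D2); tuples unchanged.
Joining R and ρ[B→B2, D→D2](R) on C yields {(34, 30, y, 30, y), (34, 30, y, 5, x), (34, 5, x, 30, y), (34, 5, x, 5, x), (37, 10, s, 10, s), (37, 10, s, 13, d), (37, 10, s, 2, q), (37, 10, s, 32, b), (37, 10, s, 4, b), (37, 13, d, 10, s), (37, 13, d, 13, d), (37, 13, d, 2, q), (37, 13, d, 32, b), (37, 13, d, 4, b), (37, 2, q, 10, s), (37, 2, q, 13, d), (37, 2, q, 2, q), (37, 2, q, 32, b), (37, 2, q, 4, b), (37, 32, b, 10, s), (37, 32, b, 13, d), (37, 32, b, 2, q), (37, 32, b, 32, b), (37, 32, b, 4, b), (37, 4, b, 10, s), (37, 4, b, 13, d), (37, 4, b, 2, q), (37, 4, b, 32, b), (37, 4, b, 4, b)}.
σ[B != B2]: keep tuples satisfying B != B2 → {(34, 30, y, 5, x), (34, 5, x, 30, y), (37, 10, s, 13, d), (37, 10, s, 2, q), (37, 10, s, 32, b), (37, 10, s, 4, b), (37, 13, d, 10, s), (37, 13, d, 2, q), (37, 13, d, 32, b), (37, 13, d, 4, b), (37, 2, q, 10, s), (37, 2, q, 13, d), (37, 2, q, 32, b), (37, 2, q, 4, b), (37, 32, b, 10, s), (37, 32, b, 13, d), (37, 32, b, 2, q), (37, 32, b, 4, b), (37, 4, b, 10, s), (37, 4, b, 13, d), (37, 4, b, 2, q), (37, 4, b, 32, b)}
Projecting to B2, C (15 duplicate(s) eliminated): {(10, 37), (13, 37), (2, 37), (30, 34), (32, 37), (4, 37), (5, 34)}

{(10, 37), (13, 37), (2, 37), (30, 34), (32, 37), (4, 37), (5, 34)}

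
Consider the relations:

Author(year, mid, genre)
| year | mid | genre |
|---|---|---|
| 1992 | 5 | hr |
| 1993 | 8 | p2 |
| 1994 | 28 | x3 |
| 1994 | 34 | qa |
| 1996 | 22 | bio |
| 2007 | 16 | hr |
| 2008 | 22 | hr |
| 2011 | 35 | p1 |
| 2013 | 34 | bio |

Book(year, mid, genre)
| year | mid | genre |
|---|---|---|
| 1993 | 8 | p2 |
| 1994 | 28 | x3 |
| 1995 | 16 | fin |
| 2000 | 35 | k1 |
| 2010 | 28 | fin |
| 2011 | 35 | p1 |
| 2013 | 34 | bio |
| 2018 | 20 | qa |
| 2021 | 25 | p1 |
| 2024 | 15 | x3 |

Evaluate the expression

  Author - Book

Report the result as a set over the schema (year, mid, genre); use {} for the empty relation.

{(1992, 5, hr), (1994, 34, qa), (1996, 22, bio), (2007, 16, hr), (2008, 22, hr)}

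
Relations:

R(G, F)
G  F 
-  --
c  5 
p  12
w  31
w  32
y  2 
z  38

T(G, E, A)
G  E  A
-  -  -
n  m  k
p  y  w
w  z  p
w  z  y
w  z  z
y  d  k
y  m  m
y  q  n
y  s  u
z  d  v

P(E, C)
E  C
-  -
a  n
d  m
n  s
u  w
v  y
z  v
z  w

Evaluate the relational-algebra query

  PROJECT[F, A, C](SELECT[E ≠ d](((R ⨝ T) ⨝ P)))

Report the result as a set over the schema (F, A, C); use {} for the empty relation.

{(31, p, v), (31, p, w), (31, y, v), (31, y, w), (31, z, v), (31, z, w), (32, p, v), (32, p, w), (32, y, v), (32, y, w), (32, z, v), (32, z, w)}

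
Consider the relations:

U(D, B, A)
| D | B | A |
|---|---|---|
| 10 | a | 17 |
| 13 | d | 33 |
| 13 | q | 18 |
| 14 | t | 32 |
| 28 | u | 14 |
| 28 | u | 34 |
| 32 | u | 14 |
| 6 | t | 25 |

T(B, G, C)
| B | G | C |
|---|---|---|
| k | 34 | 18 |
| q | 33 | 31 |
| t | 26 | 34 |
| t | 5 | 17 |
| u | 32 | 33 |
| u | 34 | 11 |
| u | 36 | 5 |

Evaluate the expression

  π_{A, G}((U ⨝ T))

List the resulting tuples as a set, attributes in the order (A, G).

{(14, 32), (14, 34), (14, 36), (18, 33), (25, 26), (25, 5), (32, 26), (32, 5), (34, 32), (34, 34), (34, 36)}

Joining U and T on B yields {(13, q, 18, 33, 31), (14, t, 32, 26, 34), (14, t, 32, 5, 17), (28, u, 14, 32, 33), (28, u, 14, 34, 11), (28, u, 14, 36, 5), (28, u, 34, 32, 33), (28, u, 34, 34, 11), (28, u, 34, 36, 5), (32, u, 14, 32, 33), (32, u, 14, 34, 11), (32, u, 14, 36, 5), (6, t, 25, 26, 34), (6, t, 25, 5, 17)}.
π_{A, G} gives {(14, 32), (14, 34), (14, 36), (18, 33), (25, 26), (25, 5), (32, 26), (32, 5), (34, 32), (34, 34), (34, 36)} (3 duplicate(s) eliminated).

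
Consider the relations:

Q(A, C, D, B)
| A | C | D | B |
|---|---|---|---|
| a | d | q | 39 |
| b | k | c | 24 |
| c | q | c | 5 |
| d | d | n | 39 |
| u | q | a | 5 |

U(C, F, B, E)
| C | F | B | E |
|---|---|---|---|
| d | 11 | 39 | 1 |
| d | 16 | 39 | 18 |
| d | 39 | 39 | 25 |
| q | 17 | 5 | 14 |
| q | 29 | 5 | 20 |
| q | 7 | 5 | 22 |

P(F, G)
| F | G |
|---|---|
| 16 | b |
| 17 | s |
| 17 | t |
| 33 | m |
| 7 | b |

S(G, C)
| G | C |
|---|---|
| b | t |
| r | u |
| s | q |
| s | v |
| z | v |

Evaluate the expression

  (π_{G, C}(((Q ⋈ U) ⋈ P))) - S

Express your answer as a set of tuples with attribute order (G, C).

{(b, d), (b, q), (t, q)}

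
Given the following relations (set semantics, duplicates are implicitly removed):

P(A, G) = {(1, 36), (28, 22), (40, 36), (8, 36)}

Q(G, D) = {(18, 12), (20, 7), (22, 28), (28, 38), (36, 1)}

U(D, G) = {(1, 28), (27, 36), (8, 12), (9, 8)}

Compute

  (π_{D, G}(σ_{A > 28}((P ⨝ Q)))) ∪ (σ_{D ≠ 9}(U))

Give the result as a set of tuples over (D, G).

{(1, 28), (1, 36), (27, 36), (8, 12)}

Natural join on G: {(1, 36, 1), (28, 22, 28), (40, 36, 1), (8, 36, 1)}
Apply σ_{A > 28}; surviving tuples: {(40, 36, 1)}
π_{D, G} gives {(1, 36)}.
Apply σ_{D ≠ 9}; surviving tuples: {(1, 28), (27, 36), (8, 12)}
Set union of the two operands is {(1, 28), (1, 36), (27, 36), (8, 12)}.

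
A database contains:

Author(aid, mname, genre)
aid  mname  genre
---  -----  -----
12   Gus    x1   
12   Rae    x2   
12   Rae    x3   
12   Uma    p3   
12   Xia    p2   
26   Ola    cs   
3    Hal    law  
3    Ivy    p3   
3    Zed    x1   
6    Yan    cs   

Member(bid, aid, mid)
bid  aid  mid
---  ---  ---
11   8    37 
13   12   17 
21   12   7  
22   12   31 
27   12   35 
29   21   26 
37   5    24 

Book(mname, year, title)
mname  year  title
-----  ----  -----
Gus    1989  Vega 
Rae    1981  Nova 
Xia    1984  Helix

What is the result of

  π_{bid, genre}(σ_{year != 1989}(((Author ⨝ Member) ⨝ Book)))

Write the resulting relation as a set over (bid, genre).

{(13, p2), (13, x2), (13, x3), (21, p2), (21, x2), (21, x3), (22, p2), (22, x2), (22, x3), (27, p2), (27, x2), (27, x3)}

Natural join on aid: {(12, Gus, x1, 13, 17), (12, Gus, x1, 21, 7), (12, Gus, x1, 22, 31), (12, Gus, x1, 27, 35), (12, Rae, x2, 13, 17), (12, Rae, x2, 21, 7), (12, Rae, x2, 22, 31), (12, Rae, x2, 27, 35), (12, Rae, x3, 13, 17), (12, Rae, x3, 21, 7), (12, Rae, x3, 22, 31), (12, Rae, x3, 27, 35), (12, Uma, p3, 13, 17), (12, Uma, p3, 21, 7), (12, Uma, p3, 22, 31), (12, Uma, p3, 27, 35), (12, Xia, p2, 13, 17), (12, Xia, p2, 21, 7), (12, Xia, p2, 22, 31), (12, Xia, p2, 27, 35)}
Natural join on mname: {(12, Gus, x1, 13, 17, 1989, Vega), (12, Gus, x1, 21, 7, 1989, Vega), (12, Gus, x1, 22, 31, 1989, Vega), (12, Gus, x1, 27, 35, 1989, Vega), (12, Rae, x2, 13, 17, 1981, Nova), (12, Rae, x2, 21, 7, 1981, Nova), (12, Rae, x2, 22, 31, 1981, Nova), (12, Rae, x2, 27, 35, 1981, Nova), (12, Rae, x3, 13, 17, 1981, Nova), (12, Rae, x3, 21, 7, 1981, Nova), (12, Rae, x3, 22, 31, 1981, Nova), (12, Rae, x3, 27, 35, 1981, Nova), (12, Xia, p2, 13, 17, 1984, Helix), (12, Xia, p2, 21, 7, 1984, Helix), (12, Xia, p2, 22, 31, 1984, Helix), (12, Xia, p2, 27, 35, 1984, Helix)}
Apply σ_{year != 1989}; surviving tuples: {(12, Rae, x2, 13, 17, 1981, Nova), (12, Rae, x2, 21, 7, 1981, Nova), (12, Rae, x2, 22, 31, 1981, Nova), (12, Rae, x2, 27, 35, 1981, Nova), (12, Rae, x3, 13, 17, 1981, Nova), (12, Rae, x3, 21, 7, 1981, Nova), (12, Rae, x3, 22, 31, 1981, Nova), (12, Rae, x3, 27, 35, 1981, Nova), (12, Xia, p2, 13, 17, 1984, Helix), (12, Xia, p2, 21, 7, 1984, Helix), (12, Xia, p2, 22, 31, 1984, Helix), (12, Xia, p2, 27, 35, 1984, Helix)}
π[bid, genre]: project onto (bid, genre) → {(13, p2), (13, x2), (13, x3), (21, p2), (21, x2), (21, x3), (22, p2), (22, x2), (22, x3), (27, p2), (27, x2), (27, x3)}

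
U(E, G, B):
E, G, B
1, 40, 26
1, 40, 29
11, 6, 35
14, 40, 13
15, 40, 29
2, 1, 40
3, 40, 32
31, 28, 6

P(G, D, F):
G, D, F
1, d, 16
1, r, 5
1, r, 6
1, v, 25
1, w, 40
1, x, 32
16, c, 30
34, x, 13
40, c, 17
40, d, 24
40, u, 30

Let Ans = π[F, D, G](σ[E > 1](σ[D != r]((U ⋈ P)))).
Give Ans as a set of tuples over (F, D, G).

U ⋈ P (natural join on G): {(1, 40, 26, c, 17), (1, 40, 26, d, 24), (1, 40, 26, u, 30), (1, 40, 29, c, 17), (1, 40, 29, d, 24), (1, 40, 29, u, 30), (14, 40, 13, c, 17), (14, 40, 13, d, 24), (14, 40, 13, u, 30), (15, 40, 29, c, 17), (15, 40, 29, d, 24), (15, 40, 29, u, 30), (2, 1, 40, d, 16), (2, 1, 40, r, 5), (2, 1, 40, r, 6), (2, 1, 40, v, 25), (2, 1, 40, w, 40), (2, 1, 40, x, 32), (3, 40, 32, c, 17), (3, 40, 32, d, 24), (3, 40, 32, u, 30)}
σ[D != r]: keep tuples satisfying D != r → {(1, 40, 26, c, 17), (1, 40, 26, d, 24), (1, 40, 26, u, 30), (1, 40, 29, c, 17), (1, 40, 29, d, 24), (1, 40, 29, u, 30), (14, 40, 13, c, 17), (14, 40, 13, d, 24), (14, 40, 13, u, 30), (15, 40, 29, c, 17), (15, 40, 29, d, 24), (15, 40, 29, u, 30), (2, 1, 40, d, 16), (2, 1, 40, v, 25), (2, 1, 40, w, 40), (2, 1, 40, x, 32), (3, 40, 32, c, 17), (3, 40, 32, d, 24), (3, 40, 32, u, 30)}
σ[E > 1]: keep tuples satisfying E > 1 → {(14, 40, 13, c, 17), (14, 40, 13, d, 24), (14, 40, 13, u, 30), (15, 40, 29, c, 17), (15, 40, 29, d, 24), (15, 40, 29, u, 30), (2, 1, 40, d, 16), (2, 1, 40, v, 25), (2, 1, 40, w, 40), (2, 1, 40, x, 32), (3, 40, 32, c, 17), (3, 40, 32, d, 24), (3, 40, 32, u, 30)}
π_{F, D, G} gives {(16, d, 1), (17, c, 40), (24, d, 40), (25, v, 1), (30, u, 40), (32, x, 1), (40, w, 1)} (6 duplicate(s) eliminated).

{(16, d, 1), (17, c, 40), (24, d, 40), (25, v, 1), (30, u, 40), (32, x, 1), (40, w, 1)}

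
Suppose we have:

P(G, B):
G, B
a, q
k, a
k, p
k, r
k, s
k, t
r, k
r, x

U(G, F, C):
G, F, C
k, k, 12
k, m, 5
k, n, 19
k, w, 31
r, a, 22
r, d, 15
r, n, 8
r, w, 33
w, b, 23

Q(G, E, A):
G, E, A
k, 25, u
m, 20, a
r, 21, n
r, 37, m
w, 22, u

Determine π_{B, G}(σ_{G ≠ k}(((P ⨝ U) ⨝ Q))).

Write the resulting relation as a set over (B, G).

{(k, r), (x, r)}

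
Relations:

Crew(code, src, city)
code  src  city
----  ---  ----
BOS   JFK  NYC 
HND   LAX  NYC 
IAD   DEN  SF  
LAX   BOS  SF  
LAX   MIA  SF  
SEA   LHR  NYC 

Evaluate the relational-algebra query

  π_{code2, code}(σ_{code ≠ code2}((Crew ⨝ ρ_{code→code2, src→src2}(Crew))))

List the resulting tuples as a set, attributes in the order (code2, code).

ρ[code→code2, src→src2]: schema becomes (code2, src2, city); tuples unchanged.
Crew ⋈ ρ_{code→code2, src→src2}(Crew) (natural join on city): {(BOS, JFK, NYC, BOS, JFK), (BOS, JFK, NYC, HND, LAX), (BOS, JFK, NYC, SEA, LHR), (HND, LAX, NYC, BOS, JFK), (HND, LAX, NYC, HND, LAX), (HND, LAX, NYC, SEA, LHR), (IAD, DEN, SF, IAD, DEN), (IAD, DEN, SF, LAX, BOS), (IAD, DEN, SF, LAX, MIA), (LAX, BOS, SF, IAD, DEN), (LAX, BOS, SF, LAX, BOS), (LAX, BOS, SF, LAX, MIA), (LAX, MIA, SF, IAD, DEN), (LAX, MIA, SF, LAX, BOS), (LAX, MIA, SF, LAX, MIA), (SEA, LHR, NYC, BOS, JFK), (SEA, LHR, NYC, HND, LAX), (SEA, LHR, NYC, SEA, LHR)}
σ[code ≠ code2]: keep tuples satisfying code ≠ code2 → {(BOS, JFK, NYC, HND, LAX), (BOS, JFK, NYC, SEA, LHR), (HND, LAX, NYC, BOS, JFK), (HND, LAX, NYC, SEA, LHR), (IAD, DEN, SF, LAX, BOS), (IAD, DEN, SF, LAX, MIA), (LAX, BOS, SF, IAD, DEN), (LAX, MIA, SF, IAD, DEN), (SEA, LHR, NYC, BOS, JFK), (SEA, LHR, NYC, HND, LAX)}
π_{code2, code} gives {(BOS, HND), (BOS, SEA), (HND, BOS), (HND, SEA), (IAD, LAX), (LAX, IAD), (SEA, BOS), (SEA, HND)} (2 duplicate(s) eliminated).

{(BOS, HND), (BOS, SEA), (HND, BOS), (HND, SEA), (IAD, LAX), (LAX, IAD), (SEA, BOS), (SEA, HND)}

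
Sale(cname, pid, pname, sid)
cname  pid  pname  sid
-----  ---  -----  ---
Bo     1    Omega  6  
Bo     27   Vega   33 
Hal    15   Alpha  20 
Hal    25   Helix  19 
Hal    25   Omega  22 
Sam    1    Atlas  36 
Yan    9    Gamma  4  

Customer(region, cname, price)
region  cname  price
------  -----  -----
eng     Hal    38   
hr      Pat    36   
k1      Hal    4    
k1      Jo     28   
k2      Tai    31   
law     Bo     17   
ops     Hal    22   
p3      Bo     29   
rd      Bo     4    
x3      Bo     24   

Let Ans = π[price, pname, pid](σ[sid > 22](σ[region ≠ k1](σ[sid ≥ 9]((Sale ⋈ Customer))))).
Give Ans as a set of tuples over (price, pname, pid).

{(17, Vega, 27), (24, Vega, 27), (29, Vega, 27), (4, Vega, 27)}

Joining Sale and Customer on cname yields {(Bo, 1, Omega, 6, law, 17), (Bo, 1, Omega, 6, p3, 29), (Bo, 1, Omega, 6, rd, 4), (Bo, 1, Omega, 6, x3, 24), (Bo, 27, Vega, 33, law, 17), (Bo, 27, Vega, 33, p3, 29), (Bo, 27, Vega, 33, rd, 4), (Bo, 27, Vega, 33, x3, 24), (Hal, 15, Alpha, 20, eng, 38), (Hal, 15, Alpha, 20, k1, 4), (Hal, 15, Alpha, 20, ops, 22), (Hal, 25, Helix, 19, eng, 38), (Hal, 25, Helix, 19, k1, 4), (Hal, 25, Helix, 19, ops, 22), (Hal, 25, Omega, 22, eng, 38), (Hal, 25, Omega, 22, k1, 4), (Hal, 25, Omega, 22, ops, 22)}.
Filtering on sid ≥ 9 leaves {(Bo, 27, Vega, 33, law, 17), (Bo, 27, Vega, 33, p3, 29), (Bo, 27, Vega, 33, rd, 4), (Bo, 27, Vega, 33, x3, 24), (Hal, 15, Alpha, 20, eng, 38), (Hal, 15, Alpha, 20, k1, 4), (Hal, 15, Alpha, 20, ops, 22), (Hal, 25, Helix, 19, eng, 38), (Hal, 25, Helix, 19, k1, 4), (Hal, 25, Helix, 19, ops, 22), (Hal, 25, Omega, 22, eng, 38), (Hal, 25, Omega, 22, k1, 4), (Hal, 25, Omega, 22, ops, 22)}.
Filtering on region ≠ k1 leaves {(Bo, 27, Vega, 33, law, 17), (Bo, 27, Vega, 33, p3, 29), (Bo, 27, Vega, 33, rd, 4), (Bo, 27, Vega, 33, x3, 24), (Hal, 15, Alpha, 20, eng, 38), (Hal, 15, Alpha, 20, ops, 22), (Hal, 25, Helix, 19, eng, 38), (Hal, 25, Helix, 19, ops, 22), (Hal, 25, Omega, 22, eng, 38), (Hal, 25, Omega, 22, ops, 22)}.
Filtering on sid > 22 leaves {(Bo, 27, Vega, 33, law, 17), (Bo, 27, Vega, 33, p3, 29), (Bo, 27, Vega, 33, rd, 4), (Bo, 27, Vega, 33, x3, 24)}.
Keep only column(s) price, pname, pid: {(17, Vega, 27), (24, Vega, 27), (29, Vega, 27), (4, Vega, 27)}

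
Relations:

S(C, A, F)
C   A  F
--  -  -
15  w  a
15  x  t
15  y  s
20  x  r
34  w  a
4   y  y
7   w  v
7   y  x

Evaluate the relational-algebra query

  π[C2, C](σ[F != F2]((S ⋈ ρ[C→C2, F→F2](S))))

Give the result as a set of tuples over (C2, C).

{(15, 20), (15, 4), (15, 7), (20, 15), (34, 7), (4, 15), (4, 7), (7, 15), (7, 34), (7, 4)}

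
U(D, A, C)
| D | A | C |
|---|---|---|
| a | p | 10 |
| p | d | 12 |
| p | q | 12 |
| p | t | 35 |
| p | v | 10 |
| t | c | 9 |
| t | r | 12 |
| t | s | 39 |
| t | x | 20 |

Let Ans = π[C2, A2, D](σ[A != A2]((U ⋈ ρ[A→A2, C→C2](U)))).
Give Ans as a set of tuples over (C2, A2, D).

ρ[A→A2, C→C2]: schema becomes (D, A2, C2); tuples unchanged.
Natural join on D: {(a, p, 10, p, 10), (p, d, 12, d, 12), (p, d, 12, q, 12), (p, d, 12, t, 35), (p, d, 12, v, 10), (p, q, 12, d, 12), (p, q, 12, q, 12), (p, q, 12, t, 35), (p, q, 12, v, 10), (p, t, 35, d, 12), (p, t, 35, q, 12), (p, t, 35, t, 35), (p, t, 35, v, 10), (p, v, 10, d, 12), (p, v, 10, q, 12), (p, v, 10, t, 35), (p, v, 10, v, 10), (t, c, 9, c, 9), (t, c, 9, r, 12), (t, c, 9, s, 39), (t, c, 9, x, 20), (t, r, 12, c, 9), (t, r, 12, r, 12), (t, r, 12, s, 39), (t, r, 12, x, 20), (t, s, 39, c, 9), (t, s, 39, r, 12), (t, s, 39, s, 39), (t, s, 39, x, 20), (t, x, 20, c, 9), (t, x, 20, r, 12), (t, x, 20, s, 39), (t, x, 20, x, 20)}
Filtering on A != A2 leaves {(p, d, 12, q, 12), (p, d, 12, t, 35), (p, d, 12, v, 10), (p, q, 12, d, 12), (p, q, 12, t, 35), (p, q, 12, v, 10), (p, t, 35, d, 12), (p, t, 35, q, 12), (p, t, 35, v, 10), (p, v, 10, d, 12), (p, v, 10, q, 12), (p, v, 10, t, 35), (t, c, 9, r, 12), (t, c, 9, s, 39), (t, c, 9, x, 20), (t, r, 12, c, 9), (t, r, 12, s, 39), (t, r, 12, x, 20), (t, s, 39, c, 9), (t, s, 39, r, 12), (t, s, 39, x, 20), (t, x, 20, c, 9), (t, x, 20, r, 12), (t, x, 20, s, 39)}.
π[C2, A2, D]: project onto (C2, A2, D) (16 duplicate(s) eliminated) → {(10, v, p), (12, d, p), (12, q, p), (12, r, t), (20, x, t), (35, t, p), (39, s, t), (9, c, t)}

{(10, v, p), (12, d, p), (12, q, p), (12, r, t), (20, x, t), (35, t, p), (39, s, t), (9, c, t)}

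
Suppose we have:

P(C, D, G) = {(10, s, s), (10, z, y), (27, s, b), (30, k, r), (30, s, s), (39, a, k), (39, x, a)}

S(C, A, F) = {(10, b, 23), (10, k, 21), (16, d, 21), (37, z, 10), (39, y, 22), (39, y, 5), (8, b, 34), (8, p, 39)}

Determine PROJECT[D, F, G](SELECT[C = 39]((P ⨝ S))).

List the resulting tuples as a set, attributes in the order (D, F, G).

{(a, 22, k), (a, 5, k), (x, 22, a), (x, 5, a)}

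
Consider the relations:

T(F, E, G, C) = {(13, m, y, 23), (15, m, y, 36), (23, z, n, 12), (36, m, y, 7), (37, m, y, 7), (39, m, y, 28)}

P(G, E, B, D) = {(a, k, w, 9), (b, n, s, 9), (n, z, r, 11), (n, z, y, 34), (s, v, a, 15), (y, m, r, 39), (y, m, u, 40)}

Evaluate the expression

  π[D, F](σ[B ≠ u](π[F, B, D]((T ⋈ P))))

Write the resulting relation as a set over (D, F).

Joining T and P on E, G yields {(13, m, y, 23, r, 39), (13, m, y, 23, u, 40), (15, m, y, 36, r, 39), (15, m, y, 36, u, 40), (23, z, n, 12, r, 11), (23, z, n, 12, y, 34), (36, m, y, 7, r, 39), (36, m, y, 7, u, 40), (37, m, y, 7, r, 39), (37, m, y, 7, u, 40), (39, m, y, 28, r, 39), (39, m, y, 28, u, 40)}.
π[F, B, D]: project onto (F, B, D) → {(13, r, 39), (13, u, 40), (15, r, 39), (15, u, 40), (23, r, 11), (23, y, 34), (36, r, 39), (36, u, 40), (37, r, 39), (37, u, 40), (39, r, 39), (39, u, 40)}
Apply σ_{B ≠ u}; surviving tuples: {(13, r, 39), (15, r, 39), (23, r, 11), (23, y, 34), (36, r, 39), (37, r, 39), (39, r, 39)}
π[D, F]: project onto (D, F) → {(11, 23), (34, 23), (39, 13), (39, 15), (39, 36), (39, 37), (39, 39)}

{(11, 23), (34, 23), (39, 13), (39, 15), (39, 36), (39, 37), (39, 39)}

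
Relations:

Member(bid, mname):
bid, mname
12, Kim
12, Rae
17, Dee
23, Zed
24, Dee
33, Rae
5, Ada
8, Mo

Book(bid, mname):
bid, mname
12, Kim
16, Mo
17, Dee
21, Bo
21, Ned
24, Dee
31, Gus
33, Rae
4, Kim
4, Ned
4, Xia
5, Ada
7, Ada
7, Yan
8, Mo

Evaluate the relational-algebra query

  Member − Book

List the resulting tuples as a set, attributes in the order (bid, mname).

{(12, Rae), (23, Zed)}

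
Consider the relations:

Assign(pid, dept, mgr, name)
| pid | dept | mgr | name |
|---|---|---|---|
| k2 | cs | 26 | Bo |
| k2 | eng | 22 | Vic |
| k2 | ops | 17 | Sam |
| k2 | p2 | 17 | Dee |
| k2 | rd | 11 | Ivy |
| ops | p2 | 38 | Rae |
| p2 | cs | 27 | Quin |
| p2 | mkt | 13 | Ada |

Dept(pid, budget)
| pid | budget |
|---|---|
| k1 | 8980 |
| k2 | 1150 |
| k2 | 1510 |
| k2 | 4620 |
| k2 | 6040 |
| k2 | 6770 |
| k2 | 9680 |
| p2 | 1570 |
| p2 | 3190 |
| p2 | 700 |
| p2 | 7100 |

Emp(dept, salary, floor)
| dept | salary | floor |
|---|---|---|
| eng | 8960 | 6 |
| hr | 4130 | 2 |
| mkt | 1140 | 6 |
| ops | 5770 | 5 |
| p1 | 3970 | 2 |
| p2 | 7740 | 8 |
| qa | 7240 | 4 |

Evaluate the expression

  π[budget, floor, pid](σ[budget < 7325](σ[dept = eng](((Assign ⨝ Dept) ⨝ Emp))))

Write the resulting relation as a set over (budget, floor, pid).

Natural join on pid: {(k2, cs, 26, Bo, 1150), (k2, cs, 26, Bo, 1510), (k2, cs, 26, Bo, 4620), (k2, cs, 26, Bo, 6040), (k2, cs, 26, Bo, 6770), (k2, cs, 26, Bo, 9680), (k2, eng, 22, Vic, 1150), (k2, eng, 22, Vic, 1510), (k2, eng, 22, Vic, 4620), (k2, eng, 22, Vic, 6040), (k2, eng, 22, Vic, 6770), (k2, eng, 22, Vic, 9680), (k2, ops, 17, Sam, 1150), (k2, ops, 17, Sam, 1510), (k2, ops, 17, Sam, 4620), (k2, ops, 17, Sam, 6040), (k2, ops, 17, Sam, 6770), (k2, ops, 17, Sam, 9680), (k2, p2, 17, Dee, 1150), (k2, p2, 17, Dee, 1510), (k2, p2, 17, Dee, 4620), (k2, p2, 17, Dee, 6040), (k2, p2, 17, Dee, 6770), (k2, p2, 17, Dee, 9680), (k2, rd, 11, Ivy, 1150), (k2, rd, 11, Ivy, 1510), (k2, rd, 11, Ivy, 4620), (k2, rd, 11, Ivy, 6040), (k2, rd, 11, Ivy, 6770), (k2, rd, 11, Ivy, 9680), (p2, cs, 27, Quin, 1570), (p2, cs, 27, Quin, 3190), (p2, cs, 27, Quin, 700), (p2, cs, 27, Quin, 7100), (p2, mkt, 13, Ada, 1570), (p2, mkt, 13, Ada, 3190), (p2, mkt, 13, Ada, 700), (p2, mkt, 13, Ada, 7100)}
Natural join on dept: {(k2, eng, 22, Vic, 1150, 8960, 6), (k2, eng, 22, Vic, 1510, 8960, 6), (k2, eng, 22, Vic, 4620, 8960, 6), (k2, eng, 22, Vic, 6040, 8960, 6), (k2, eng, 22, Vic, 6770, 8960, 6), (k2, eng, 22, Vic, 9680, 8960, 6), (k2, ops, 17, Sam, 1150, 5770, 5), (k2, ops, 17, Sam, 1510, 5770, 5), (k2, ops, 17, Sam, 4620, 5770, 5), (k2, ops, 17, Sam, 6040, 5770, 5), (k2, ops, 17, Sam, 6770, 5770, 5), (k2, ops, 17, Sam, 9680, 5770, 5), (k2, p2, 17, Dee, 1150, 7740, 8), (k2, p2, 17, Dee, 1510, 7740, 8), (k2, p2, 17, Dee, 4620, 7740, 8), (k2, p2, 17, Dee, 6040, 7740, 8), (k2, p2, 17, Dee, 6770, 7740, 8), (k2, p2, 17, Dee, 9680, 7740, 8), (p2, mkt, 13, Ada, 1570, 1140, 6), (p2, mkt, 13, Ada, 3190, 1140, 6), (p2, mkt, 13, Ada, 700, 1140, 6), (p2, mkt, 13, Ada, 7100, 1140, 6)}
Filtering on dept = eng leaves {(k2, eng, 22, Vic, 1150, 8960, 6), (k2, eng, 22, Vic, 1510, 8960, 6), (k2, eng, 22, Vic, 4620, 8960, 6), (k2, eng, 22, Vic, 6040, 8960, 6), (k2, eng, 22, Vic, 6770, 8960, 6), (k2, eng, 22, Vic, 9680, 8960, 6)}.
Filtering on budget < 7325 leaves {(k2, eng, 22, Vic, 1150, 8960, 6), (k2, eng, 22, Vic, 1510, 8960, 6), (k2, eng, 22, Vic, 4620, 8960, 6), (k2, eng, 22, Vic, 6040, 8960, 6), (k2, eng, 22, Vic, 6770, 8960, 6)}.
π[budget, floor, pid]: project onto (budget, floor, pid) → {(1150, 6, k2), (1510, 6, k2), (4620, 6, k2), (6040, 6, k2), (6770, 6, k2)}

{(1150, 6, k2), (1510, 6, k2), (4620, 6, k2), (6040, 6, k2), (6770, 6, k2)}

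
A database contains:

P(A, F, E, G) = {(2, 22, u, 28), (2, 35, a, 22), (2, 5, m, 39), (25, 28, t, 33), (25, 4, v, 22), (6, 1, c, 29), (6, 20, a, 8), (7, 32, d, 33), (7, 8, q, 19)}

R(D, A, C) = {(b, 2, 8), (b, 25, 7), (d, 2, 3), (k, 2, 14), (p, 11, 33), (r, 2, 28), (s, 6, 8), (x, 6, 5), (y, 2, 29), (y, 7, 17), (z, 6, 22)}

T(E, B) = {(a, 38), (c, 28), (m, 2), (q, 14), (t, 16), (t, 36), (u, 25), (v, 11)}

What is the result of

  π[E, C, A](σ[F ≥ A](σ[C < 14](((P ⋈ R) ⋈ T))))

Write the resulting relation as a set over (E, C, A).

Joining P and R on A yields {(2, 22, u, 28, b, 8), (2, 22, u, 28, d, 3), (2, 22, u, 28, k, 14), (2, 22, u, 28, r, 28), (2, 22, u, 28, y, 29), (2, 35, a, 22, b, 8), (2, 35, a, 22, d, 3), (2, 35, a, 22, k, 14), (2, 35, a, 22, r, 28), (2, 35, a, 22, y, 29), (2, 5, m, 39, b, 8), (2, 5, m, 39, d, 3), (2, 5, m, 39, k, 14), (2, 5, m, 39, r, 28), (2, 5, m, 39, y, 29), (25, 28, t, 33, b, 7), (25, 4, v, 22, b, 7), (6, 1, c, 29, s, 8), (6, 1, c, 29, x, 5), (6, 1, c, 29, z, 22), (6, 20, a, 8, s, 8), (6, 20, a, 8, x, 5), (6, 20, a, 8, z, 22), (7, 32, d, 33, y, 17), (7, 8, q, 19, y, 17)}.
Joining (P ⋈ R) and T on E yields {(2, 22, u, 28, b, 8, 25), (2, 22, u, 28, d, 3, 25), (2, 22, u, 28, k, 14, 25), (2, 22, u, 28, r, 28, 25), (2, 22, u, 28, y, 29, 25), (2, 35, a, 22, b, 8, 38), (2, 35, a, 22, d, 3, 38), (2, 35, a, 22, k, 14, 38), (2, 35, a, 22, r, 28, 38), (2, 35, a, 22, y, 29, 38), (2, 5, m, 39, b, 8, 2), (2, 5, m, 39, d, 3, 2), (2, 5, m, 39, k, 14, 2), (2, 5, m, 39, r, 28, 2), (2, 5, m, 39, y, 29, 2), (25, 28, t, 33, b, 7, 16), (25, 28, t, 33, b, 7, 36), (25, 4, v, 22, b, 7, 11), (6, 1, c, 29, s, 8, 28), (6, 1, c, 29, x, 5, 28), (6, 1, c, 29, z, 22, 28), (6, 20, a, 8, s, 8, 38), (6, 20, a, 8, x, 5, 38), (6, 20, a, 8, z, 22, 38), (7, 8, q, 19, y, 17, 14)}.
Apply σ_{C < 14}; surviving tuples: {(2, 22, u, 28, b, 8, 25), (2, 22, u, 28, d, 3, 25), (2, 35, a, 22, b, 8, 38), (2, 35, a, 22, d, 3, 38), (2, 5, m, 39, b, 8, 2), (2, 5, m, 39, d, 3, 2), (25, 28, t, 33, b, 7, 16), (25, 28, t, 33, b, 7, 36), (25, 4, v, 22, b, 7, 11), (6, 1, c, 29, s, 8, 28), (6, 1, c, 29, x, 5, 28), (6, 20, a, 8, s, 8, 38), (6, 20, a, 8, x, 5, 38)}
Apply σ_{F ≥ A}; surviving tuples: {(2, 22, u, 28, b, 8, 25), (2, 22, u, 28, d, 3, 25), (2, 35, a, 22, b, 8, 38), (2, 35, a, 22, d, 3, 38), (2, 5, m, 39, b, 8, 2), (2, 5, m, 39, d, 3, 2), (25, 28, t, 33, b, 7, 16), (25, 28, t, 33, b, 7, 36), (6, 20, a, 8, s, 8, 38), (6, 20, a, 8, x, 5, 38)}
Projecting to E, C, A (1 duplicate(s) eliminated): {(a, 3, 2), (a, 5, 6), (a, 8, 2), (a, 8, 6), (m, 3, 2), (m, 8, 2), (t, 7, 25), (u, 3, 2), (u, 8, 2)}

{(a, 3, 2), (a, 5, 6), (a, 8, 2), (a, 8, 6), (m, 3, 2), (m, 8, 2), (t, 7, 25), (u, 3, 2), (u, 8, 2)}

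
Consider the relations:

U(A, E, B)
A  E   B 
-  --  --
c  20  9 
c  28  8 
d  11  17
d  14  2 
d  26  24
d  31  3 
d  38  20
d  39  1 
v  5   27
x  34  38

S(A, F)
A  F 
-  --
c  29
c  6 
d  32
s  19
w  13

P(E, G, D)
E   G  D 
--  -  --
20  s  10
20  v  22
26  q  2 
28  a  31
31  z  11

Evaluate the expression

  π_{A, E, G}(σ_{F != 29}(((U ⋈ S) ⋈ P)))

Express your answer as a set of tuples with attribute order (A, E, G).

U ⋈ S (natural join on A): {(c, 20, 9, 29), (c, 20, 9, 6), (c, 28, 8, 29), (c, 28, 8, 6), (d, 11, 17, 32), (d, 14, 2, 32), (d, 26, 24, 32), (d, 31, 3, 32), (d, 38, 20, 32), (d, 39, 1, 32)}
(U ⋈ S) ⋈ P (natural join on E): {(c, 20, 9, 29, s, 10), (c, 20, 9, 29, v, 22), (c, 20, 9, 6, s, 10), (c, 20, 9, 6, v, 22), (c, 28, 8, 29, a, 31), (c, 28, 8, 6, a, 31), (d, 26, 24, 32, q, 2), (d, 31, 3, 32, z, 11)}
Apply σ_{F != 29}; surviving tuples: {(c, 20, 9, 6, s, 10), (c, 20, 9, 6, v, 22), (c, 28, 8, 6, a, 31), (d, 26, 24, 32, q, 2), (d, 31, 3, 32, z, 11)}
Keep only column(s) A, E, G: {(c, 20, s), (c, 20, v), (c, 28, a), (d, 26, q), (d, 31, z)}

{(c, 20, s), (c, 20, v), (c, 28, a), (d, 26, q), (d, 31, z)}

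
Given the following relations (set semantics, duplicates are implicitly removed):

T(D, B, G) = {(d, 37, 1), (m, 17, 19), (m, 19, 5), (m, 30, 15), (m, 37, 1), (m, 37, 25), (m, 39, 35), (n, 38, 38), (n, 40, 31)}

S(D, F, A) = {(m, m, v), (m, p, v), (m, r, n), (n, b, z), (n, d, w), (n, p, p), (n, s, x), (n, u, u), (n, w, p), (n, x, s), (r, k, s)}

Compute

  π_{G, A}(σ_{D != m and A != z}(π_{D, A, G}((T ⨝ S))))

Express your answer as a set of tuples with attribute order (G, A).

Natural join on D: {(m, 17, 19, m, v), (m, 17, 19, p, v), (m, 17, 19, r, n), (m, 19, 5, m, v), (m, 19, 5, p, v), (m, 19, 5, r, n), (m, 30, 15, m, v), (m, 30, 15, p, v), (m, 30, 15, r, n), (m, 37, 1, m, v), (m, 37, 1, p, v), (m, 37, 1, r, n), (m, 37, 25, m, v), (m, 37, 25, p, v), (m, 37, 25, r, n), (m, 39, 35, m, v), (m, 39, 35, p, v), (m, 39, 35, r, n), (n, 38, 38, b, z), (n, 38, 38, d, w), (n, 38, 38, p, p), (n, 38, 38, s, x), (n, 38, 38, u, u), (n, 38, 38, w, p), (n, 38, 38, x, s), (n, 40, 31, b, z), (n, 40, 31, d, w), (n, 40, 31, p, p), (n, 40, 31, s, x), (n, 40, 31, u, u), (n, 40, 31, w, p), (n, 40, 31, x, s)}
π[D, A, G]: project onto (D, A, G) (8 duplicate(s) eliminated) → {(m, n, 1), (m, n, 15), (m, n, 19), (m, n, 25), (m, n, 35), (m, n, 5), (m, v, 1), (m, v, 15), (m, v, 19), (m, v, 25), (m, v, 35), (m, v, 5), (n, p, 31), (n, p, 38), (n, s, 31), (n, s, 38), (n, u, 31), (n, u, 38), (n, w, 31), (n, w, 38), (n, x, 31), (n, x, 38), (n, z, 31), (n, z, 38)}
Filtering on D != m and A != z leaves {(n, p, 31), (n, p, 38), (n, s, 31), (n, s, 38), (n, u, 31), (n, u, 38), (n, w, 31), (n, w, 38), (n, x, 31), (n, x, 38)}.
π[G, A]: project onto (G, A) → {(31, p), (31, s), (31, u), (31, w), (31, x), (38, p), (38, s), (38, u), (38, w), (38, x)}

{(31, p), (31, s), (31, u), (31, w), (31, x), (38, p), (38, s), (38, u), (38, w), (38, x)}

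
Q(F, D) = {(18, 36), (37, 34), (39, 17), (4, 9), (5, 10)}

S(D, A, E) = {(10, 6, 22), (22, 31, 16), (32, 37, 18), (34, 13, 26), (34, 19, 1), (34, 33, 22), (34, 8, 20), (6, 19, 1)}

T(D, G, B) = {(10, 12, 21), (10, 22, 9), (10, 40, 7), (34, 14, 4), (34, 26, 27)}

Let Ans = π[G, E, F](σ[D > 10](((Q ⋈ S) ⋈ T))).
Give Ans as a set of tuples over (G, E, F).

{(14, 1, 37), (14, 20, 37), (14, 22, 37), (14, 26, 37), (26, 1, 37), (26, 20, 37), (26, 22, 37), (26, 26, 37)}

Joining Q and S on D yields {(37, 34, 13, 26), (37, 34, 19, 1), (37, 34, 33, 22), (37, 34, 8, 20), (5, 10, 6, 22)}.
Joining (Q ⋈ S) and T on D yields {(37, 34, 13, 26, 14, 4), (37, 34, 13, 26, 26, 27), (37, 34, 19, 1, 14, 4), (37, 34, 19, 1, 26, 27), (37, 34, 33, 22, 14, 4), (37, 34, 33, 22, 26, 27), (37, 34, 8, 20, 14, 4), (37, 34, 8, 20, 26, 27), (5, 10, 6, 22, 12, 21), (5, 10, 6, 22, 22, 9), (5, 10, 6, 22, 40, 7)}.
Apply σ_{D > 10}; surviving tuples: {(37, 34, 13, 26, 14, 4), (37, 34, 13, 26, 26, 27), (37, 34, 19, 1, 14, 4), (37, 34, 19, 1, 26, 27), (37, 34, 33, 22, 14, 4), (37, 34, 33, 22, 26, 27), (37, 34, 8, 20, 14, 4), (37, 34, 8, 20, 26, 27)}
π[G, E, F]: project onto (G, E, F) → {(14, 1, 37), (14, 20, 37), (14, 22, 37), (14, 26, 37), (26, 1, 37), (26, 20, 37), (26, 22, 37), (26, 26, 37)}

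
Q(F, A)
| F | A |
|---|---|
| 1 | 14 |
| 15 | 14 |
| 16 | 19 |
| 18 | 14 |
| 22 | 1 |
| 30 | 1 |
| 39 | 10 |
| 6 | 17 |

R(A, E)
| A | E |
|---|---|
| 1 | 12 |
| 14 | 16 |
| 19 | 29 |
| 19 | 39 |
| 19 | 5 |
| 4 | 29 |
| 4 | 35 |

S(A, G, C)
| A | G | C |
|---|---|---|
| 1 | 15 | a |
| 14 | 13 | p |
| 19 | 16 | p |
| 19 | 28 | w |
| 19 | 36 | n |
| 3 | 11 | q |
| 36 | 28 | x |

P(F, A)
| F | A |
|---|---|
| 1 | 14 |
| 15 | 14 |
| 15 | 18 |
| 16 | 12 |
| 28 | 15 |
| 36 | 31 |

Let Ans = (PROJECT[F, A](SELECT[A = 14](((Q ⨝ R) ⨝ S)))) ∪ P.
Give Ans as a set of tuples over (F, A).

Joining Q and R on A yields {(1, 14, 16), (15, 14, 16), (16, 19, 29), (16, 19, 39), (16, 19, 5), (18, 14, 16), (22, 1, 12), (30, 1, 12)}.
Joining (Q ⨝ R) and S on A yields {(1, 14, 16, 13, p), (15, 14, 16, 13, p), (16, 19, 29, 16, p), (16, 19, 29, 28, w), (16, 19, 29, 36, n), (16, 19, 39, 16, p), (16, 19, 39, 28, w), (16, 19, 39, 36, n), (16, 19, 5, 16, p), (16, 19, 5, 28, w), (16, 19, 5, 36, n), (18, 14, 16, 13, p), (22, 1, 12, 15, a), (30, 1, 12, 15, a)}.
Filtering on A = 14 leaves {(1, 14, 16, 13, p), (15, 14, 16, 13, p), (18, 14, 16, 13, p)}.
Keep only column(s) F, A: {(1, 14), (15, 14), (18, 14)}
Set union of the two operands is {(1, 14), (15, 14), (15, 18), (16, 12), (18, 14), (28, 15), (36, 31)}.

{(1, 14), (15, 14), (15, 18), (16, 12), (18, 14), (28, 15), (36, 31)}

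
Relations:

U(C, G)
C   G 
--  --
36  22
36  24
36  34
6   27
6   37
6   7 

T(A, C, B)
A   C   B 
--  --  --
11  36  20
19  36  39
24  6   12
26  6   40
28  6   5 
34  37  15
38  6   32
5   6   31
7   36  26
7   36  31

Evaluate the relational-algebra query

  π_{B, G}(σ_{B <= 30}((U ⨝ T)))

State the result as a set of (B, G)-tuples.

{(12, 27), (12, 37), (12, 7), (20, 22), (20, 24), (20, 34), (26, 22), (26, 24), (26, 34), (5, 27), (5, 37), (5, 7)}

U ⋈ T (natural join on C): {(36, 22, 11, 20), (36, 22, 19, 39), (36, 22, 7, 26), (36, 22, 7, 31), (36, 24, 11, 20), (36, 24, 19, 39), (36, 24, 7, 26), (36, 24, 7, 31), (36, 34, 11, 20), (36, 34, 19, 39), (36, 34, 7, 26), (36, 34, 7, 31), (6, 27, 24, 12), (6, 27, 26, 40), (6, 27, 28, 5), (6, 27, 38, 32), (6, 27, 5, 31), (6, 37, 24, 12), (6, 37, 26, 40), (6, 37, 28, 5), (6, 37, 38, 32), (6, 37, 5, 31), (6, 7, 24, 12), (6, 7, 26, 40), (6, 7, 28, 5), (6, 7, 38, 32), (6, 7, 5, 31)}
Selection B <= 30: {(36, 22, 11, 20), (36, 22, 7, 26), (36, 24, 11, 20), (36, 24, 7, 26), (36, 34, 11, 20), (36, 34, 7, 26), (6, 27, 24, 12), (6, 27, 28, 5), (6, 37, 24, 12), (6, 37, 28, 5), (6, 7, 24, 12), (6, 7, 28, 5)}
π_{B, G} gives {(12, 27), (12, 37), (12, 7), (20, 22), (20, 24), (20, 34), (26, 22), (26, 24), (26, 34), (5, 27), (5, 37), (5, 7)}.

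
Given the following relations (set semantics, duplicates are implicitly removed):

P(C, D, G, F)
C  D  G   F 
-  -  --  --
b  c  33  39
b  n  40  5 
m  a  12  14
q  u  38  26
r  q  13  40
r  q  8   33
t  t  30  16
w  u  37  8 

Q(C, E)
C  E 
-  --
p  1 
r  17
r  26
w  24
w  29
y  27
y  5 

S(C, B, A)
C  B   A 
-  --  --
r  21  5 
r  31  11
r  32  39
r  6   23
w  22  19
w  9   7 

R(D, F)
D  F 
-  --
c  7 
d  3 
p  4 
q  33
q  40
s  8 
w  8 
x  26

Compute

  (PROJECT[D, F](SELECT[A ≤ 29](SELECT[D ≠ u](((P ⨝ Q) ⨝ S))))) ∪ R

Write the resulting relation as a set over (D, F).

P ⋈ Q (natural join on C): {(r, q, 13, 40, 17), (r, q, 13, 40, 26), (r, q, 8, 33, 17), (r, q, 8, 33, 26), (w, u, 37, 8, 24), (w, u, 37, 8, 29)}
(P ⨝ Q) ⋈ S (natural join on C): {(r, q, 13, 40, 17, 21, 5), (r, q, 13, 40, 17, 31, 11), (r, q, 13, 40, 17, 32, 39), (r, q, 13, 40, 17, 6, 23), (r, q, 13, 40, 26, 21, 5), (r, q, 13, 40, 26, 31, 11), (r, q, 13, 40, 26, 32, 39), (r, q, 13, 40, 26, 6, 23), (r, q, 8, 33, 17, 21, 5), (r, q, 8, 33, 17, 31, 11), (r, q, 8, 33, 17, 32, 39), (r, q, 8, 33, 17, 6, 23), (r, q, 8, 33, 26, 21, 5), (r, q, 8, 33, 26, 31, 11), (r, q, 8, 33, 26, 32, 39), (r, q, 8, 33, 26, 6, 23), (w, u, 37, 8, 24, 22, 19), (w, u, 37, 8, 24, 9, 7), (w, u, 37, 8, 29, 22, 19), (w, u, 37, 8, 29, 9, 7)}
Filtering on D ≠ u leaves {(r, q, 13, 40, 17, 21, 5), (r, q, 13, 40, 17, 31, 11), (r, q, 13, 40, 17, 32, 39), (r, q, 13, 40, 17, 6, 23), (r, q, 13, 40, 26, 21, 5), (r, q, 13, 40, 26, 31, 11), (r, q, 13, 40, 26, 32, 39), (r, q, 13, 40, 26, 6, 23), (r, q, 8, 33, 17, 21, 5), (r, q, 8, 33, 17, 31, 11), (r, q, 8, 33, 17, 32, 39), (r, q, 8, 33, 17, 6, 23), (r, q, 8, 33, 26, 21, 5), (r, q, 8, 33, 26, 31, 11), (r, q, 8, 33, 26, 32, 39), (r, q, 8, 33, 26, 6, 23)}.
Filtering on A ≤ 29 leaves {(r, q, 13, 40, 17, 21, 5), (r, q, 13, 40, 17, 31, 11), (r, q, 13, 40, 17, 6, 23), (r, q, 13, 40, 26, 21, 5), (r, q, 13, 40, 26, 31, 11), (r, q, 13, 40, 26, 6, 23), (r, q, 8, 33, 17, 21, 5), (r, q, 8, 33, 17, 31, 11), (r, q, 8, 33, 17, 6, 23), (r, q, 8, 33, 26, 21, 5), (r, q, 8, 33, 26, 31, 11), (r, q, 8, 33, 26, 6, 23)}.
π_{D, F} gives {(q, 33), (q, 40)} (10 duplicate(s) eliminated).
Union: {(q, 33), (q, 40)} with {(c, 7), (d, 3), (p, 4), (q, 33), (q, 40), (s, 8), (w, 8), (x, 26)} → {(c, 7), (d, 3), (p, 4), (q, 33), (q, 40), (s, 8), (w, 8), (x, 26)}

{(c, 7), (d, 3), (p, 4), (q, 33), (q, 40), (s, 8), (w, 8), (x, 26)}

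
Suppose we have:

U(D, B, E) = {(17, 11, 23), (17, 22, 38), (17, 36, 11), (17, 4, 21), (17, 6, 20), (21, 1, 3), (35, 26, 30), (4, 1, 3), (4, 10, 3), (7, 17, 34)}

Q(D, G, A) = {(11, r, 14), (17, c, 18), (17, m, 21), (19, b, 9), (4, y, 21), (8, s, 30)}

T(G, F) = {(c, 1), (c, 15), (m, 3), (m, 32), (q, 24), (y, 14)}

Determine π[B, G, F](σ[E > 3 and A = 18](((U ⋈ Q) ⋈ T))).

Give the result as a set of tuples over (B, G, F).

{(11, c, 1), (11, c, 15), (22, c, 1), (22, c, 15), (36, c, 1), (36, c, 15), (4, c, 1), (4, c, 15), (6, c, 1), (6, c, 15)}

U ⋈ Q (natural join on D): {(17, 11, 23, c, 18), (17, 11, 23, m, 21), (17, 22, 38, c, 18), (17, 22, 38, m, 21), (17, 36, 11, c, 18), (17, 36, 11, m, 21), (17, 4, 21, c, 18), (17, 4, 21, m, 21), (17, 6, 20, c, 18), (17, 6, 20, m, 21), (4, 1, 3, y, 21), (4, 10, 3, y, 21)}
(U ⋈ Q) ⋈ T (natural join on G): {(17, 11, 23, c, 18, 1), (17, 11, 23, c, 18, 15), (17, 11, 23, m, 21, 3), (17, 11, 23, m, 21, 32), (17, 22, 38, c, 18, 1), (17, 22, 38, c, 18, 15), (17, 22, 38, m, 21, 3), (17, 22, 38, m, 21, 32), (17, 36, 11, c, 18, 1), (17, 36, 11, c, 18, 15), (17, 36, 11, m, 21, 3), (17, 36, 11, m, 21, 32), (17, 4, 21, c, 18, 1), (17, 4, 21, c, 18, 15), (17, 4, 21, m, 21, 3), (17, 4, 21, m, 21, 32), (17, 6, 20, c, 18, 1), (17, 6, 20, c, 18, 15), (17, 6, 20, m, 21, 3), (17, 6, 20, m, 21, 32), (4, 1, 3, y, 21, 14), (4, 10, 3, y, 21, 14)}
Apply σ_{E > 3 and A = 18}; surviving tuples: {(17, 11, 23, c, 18, 1), (17, 11, 23, c, 18, 15), (17, 22, 38, c, 18, 1), (17, 22, 38, c, 18, 15), (17, 36, 11, c, 18, 1), (17, 36, 11, c, 18, 15), (17, 4, 21, c, 18, 1), (17, 4, 21, c, 18, 15), (17, 6, 20, c, 18, 1), (17, 6, 20, c, 18, 15)}
π[B, G, F]: project onto (B, G, F) → {(11, c, 1), (11, c, 15), (22, c, 1), (22, c, 15), (36, c, 1), (36, c, 15), (4, c, 1), (4, c, 15), (6, c, 1), (6, c, 15)}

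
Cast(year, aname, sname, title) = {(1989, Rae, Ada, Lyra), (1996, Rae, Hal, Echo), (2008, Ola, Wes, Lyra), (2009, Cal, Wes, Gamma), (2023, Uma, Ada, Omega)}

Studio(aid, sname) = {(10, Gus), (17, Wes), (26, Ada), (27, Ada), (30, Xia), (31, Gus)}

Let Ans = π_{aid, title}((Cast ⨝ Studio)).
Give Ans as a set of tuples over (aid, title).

{(17, Gamma), (17, Lyra), (26, Lyra), (26, Omega), (27, Lyra), (27, Omega)}

Cast ⋈ Studio (natural join on sname): {(1989, Rae, Ada, Lyra, 26), (1989, Rae, Ada, Lyra, 27), (2008, Ola, Wes, Lyra, 17), (2009, Cal, Wes, Gamma, 17), (2023, Uma, Ada, Omega, 26), (2023, Uma, Ada, Omega, 27)}
π[aid, title]: project onto (aid, title) → {(17, Gamma), (17, Lyra), (26, Lyra), (26, Omega), (27, Lyra), (27, Omega)}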